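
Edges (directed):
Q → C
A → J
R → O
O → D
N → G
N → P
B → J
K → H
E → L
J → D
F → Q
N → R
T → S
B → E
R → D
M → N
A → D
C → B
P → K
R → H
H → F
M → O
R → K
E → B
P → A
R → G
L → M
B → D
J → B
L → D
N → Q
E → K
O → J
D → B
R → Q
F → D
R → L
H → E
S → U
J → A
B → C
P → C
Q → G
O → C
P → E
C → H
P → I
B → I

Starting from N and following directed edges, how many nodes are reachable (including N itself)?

18

BFS from N visits: N, G, P, Q, R, A, C, E, I, K, D, H, L, O, J, B, F, M
Reachable nodes: 18 of 21 total.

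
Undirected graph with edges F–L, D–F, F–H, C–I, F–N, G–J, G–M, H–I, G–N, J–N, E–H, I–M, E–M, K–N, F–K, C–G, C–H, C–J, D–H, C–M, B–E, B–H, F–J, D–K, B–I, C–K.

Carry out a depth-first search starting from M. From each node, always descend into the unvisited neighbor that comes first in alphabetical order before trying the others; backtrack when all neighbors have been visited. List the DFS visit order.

Visit M
M → C
C → G
G → J
J → F
F → D
D → H
H → B
B → E
B → I
D → K
K → N
F → L

M, C, G, J, F, D, H, B, E, I, K, N, L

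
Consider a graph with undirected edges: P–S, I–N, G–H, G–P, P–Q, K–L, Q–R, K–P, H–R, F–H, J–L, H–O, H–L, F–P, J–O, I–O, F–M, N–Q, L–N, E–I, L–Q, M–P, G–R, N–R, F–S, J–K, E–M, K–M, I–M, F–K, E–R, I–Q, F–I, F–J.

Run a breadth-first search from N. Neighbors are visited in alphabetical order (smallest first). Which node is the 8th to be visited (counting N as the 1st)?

M

Visit N; enqueue I, L, Q, R → queue [I, L, Q, R]
Visit I; enqueue E, F, M, O → queue [L, Q, R, E, F, M, O]
Visit L; enqueue H, J, K → queue [Q, R, E, F, M, O, H, J, K]
Visit Q; enqueue P → queue [R, E, F, M, O, H, J, K, P]
Visit R; enqueue G → queue [E, F, M, O, H, J, K, P, G]
Visit E → queue [F, M, O, H, J, K, P, G]
Visit F; enqueue S → queue [M, O, H, J, K, P, G, S]
Visit M → queue [O, H, J, K, P, G, S]
Visit O → queue [H, J, K, P, G, S]
Visit H → queue [J, K, P, G, S]
Visit J → queue [K, P, G, S]
Visit K → queue [P, G, S]
Visit P → queue [G, S]
Visit G → queue [S]
Visit S → queue []

Visit order: N, I, L, Q, R, E, F, M, O, H, J, K, P, G, S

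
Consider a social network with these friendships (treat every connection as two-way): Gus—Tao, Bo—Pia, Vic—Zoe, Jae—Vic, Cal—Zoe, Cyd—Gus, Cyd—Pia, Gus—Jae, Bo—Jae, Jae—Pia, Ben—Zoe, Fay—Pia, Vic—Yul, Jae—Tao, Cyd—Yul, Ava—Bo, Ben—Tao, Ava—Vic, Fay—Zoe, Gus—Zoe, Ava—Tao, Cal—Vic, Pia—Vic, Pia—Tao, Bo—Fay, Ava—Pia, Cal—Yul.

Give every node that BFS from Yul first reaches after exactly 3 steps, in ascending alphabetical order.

Level 0: Yul
Level 1: Cal, Cyd, Vic
Level 2: Ava, Gus, Jae, Pia, Zoe
Level 3: Ben, Bo, Fay, Tao

Ben, Bo, Fay, Tao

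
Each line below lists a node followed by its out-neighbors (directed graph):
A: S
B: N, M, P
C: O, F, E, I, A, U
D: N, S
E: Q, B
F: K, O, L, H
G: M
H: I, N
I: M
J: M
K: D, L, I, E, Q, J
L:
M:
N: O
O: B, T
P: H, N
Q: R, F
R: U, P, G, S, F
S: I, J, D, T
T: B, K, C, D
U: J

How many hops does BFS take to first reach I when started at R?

Level 0: R
Level 1: F, G, P, S, U
Level 2: D, H, I, J, K, L, M, N, O, T
Level 3: B, C, E, Q
Level 4: A
I first appears at level 2.

2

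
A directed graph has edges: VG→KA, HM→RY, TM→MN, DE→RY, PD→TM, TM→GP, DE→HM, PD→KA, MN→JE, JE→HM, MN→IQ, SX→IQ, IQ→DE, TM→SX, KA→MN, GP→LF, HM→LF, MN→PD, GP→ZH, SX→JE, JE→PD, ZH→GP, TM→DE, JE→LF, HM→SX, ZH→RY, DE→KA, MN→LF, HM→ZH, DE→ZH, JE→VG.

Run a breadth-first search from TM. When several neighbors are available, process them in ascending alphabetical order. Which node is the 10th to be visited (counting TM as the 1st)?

LF

Visit TM; enqueue DE, GP, MN, SX → queue [DE, GP, MN, SX]
Visit DE; enqueue HM, KA, RY, ZH → queue [GP, MN, SX, HM, KA, RY, ZH]
Visit GP; enqueue LF → queue [MN, SX, HM, KA, RY, ZH, LF]
Visit MN; enqueue IQ, JE, PD → queue [SX, HM, KA, RY, ZH, LF, IQ, JE, PD]
Visit SX → queue [HM, KA, RY, ZH, LF, IQ, JE, PD]
Visit HM → queue [KA, RY, ZH, LF, IQ, JE, PD]
Visit KA → queue [RY, ZH, LF, IQ, JE, PD]
Visit RY → queue [ZH, LF, IQ, JE, PD]
Visit ZH → queue [LF, IQ, JE, PD]
Visit LF → queue [IQ, JE, PD]
Visit IQ → queue [JE, PD]
Visit JE; enqueue VG → queue [PD, VG]
Visit PD → queue [VG]
Visit VG → queue []

Visit order: TM, DE, GP, MN, SX, HM, KA, RY, ZH, LF, IQ, JE, PD, VG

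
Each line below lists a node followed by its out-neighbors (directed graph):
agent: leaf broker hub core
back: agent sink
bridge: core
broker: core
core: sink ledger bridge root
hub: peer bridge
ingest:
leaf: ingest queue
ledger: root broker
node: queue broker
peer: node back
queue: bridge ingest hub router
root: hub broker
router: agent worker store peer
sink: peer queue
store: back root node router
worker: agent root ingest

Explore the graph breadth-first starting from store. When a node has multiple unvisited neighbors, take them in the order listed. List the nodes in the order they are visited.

store -> back -> root -> node -> router -> agent -> sink -> hub -> broker -> queue -> worker -> peer -> leaf -> core -> bridge -> ingest -> ledger

Visit store; enqueue back, root, node, router → queue [back, root, node, router]
Visit back; enqueue agent, sink → queue [root, node, router, agent, sink]
Visit root; enqueue hub, broker → queue [node, router, agent, sink, hub, broker]
Visit node; enqueue queue → queue [router, agent, sink, hub, broker, queue]
Visit router; enqueue worker, peer → queue [agent, sink, hub, broker, queue, worker, peer]
Visit agent; enqueue leaf, core → queue [sink, hub, broker, queue, worker, peer, leaf, core]
Visit sink → queue [hub, broker, queue, worker, peer, leaf, core]
Visit hub; enqueue bridge → queue [broker, queue, worker, peer, leaf, core, bridge]
Visit broker → queue [queue, worker, peer, leaf, core, bridge]
Visit queue; enqueue ingest → queue [worker, peer, leaf, core, bridge, ingest]
Visit worker → queue [peer, leaf, core, bridge, ingest]
Visit peer → queue [leaf, core, bridge, ingest]
Visit leaf → queue [core, bridge, ingest]
Visit core; enqueue ledger → queue [bridge, ingest, ledger]
Visit bridge → queue [ingest, ledger]
Visit ingest → queue [ledger]
Visit ledger → queue []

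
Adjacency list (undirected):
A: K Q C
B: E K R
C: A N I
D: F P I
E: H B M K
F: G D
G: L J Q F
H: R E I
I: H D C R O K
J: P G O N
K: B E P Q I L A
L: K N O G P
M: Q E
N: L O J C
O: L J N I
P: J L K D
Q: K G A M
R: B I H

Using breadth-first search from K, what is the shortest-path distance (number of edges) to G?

Level 0: K
Level 1: A, B, E, I, L, P, Q
Level 2: C, D, G, H, J, M, N, O, R
Level 3: F
G first appears at level 2.

2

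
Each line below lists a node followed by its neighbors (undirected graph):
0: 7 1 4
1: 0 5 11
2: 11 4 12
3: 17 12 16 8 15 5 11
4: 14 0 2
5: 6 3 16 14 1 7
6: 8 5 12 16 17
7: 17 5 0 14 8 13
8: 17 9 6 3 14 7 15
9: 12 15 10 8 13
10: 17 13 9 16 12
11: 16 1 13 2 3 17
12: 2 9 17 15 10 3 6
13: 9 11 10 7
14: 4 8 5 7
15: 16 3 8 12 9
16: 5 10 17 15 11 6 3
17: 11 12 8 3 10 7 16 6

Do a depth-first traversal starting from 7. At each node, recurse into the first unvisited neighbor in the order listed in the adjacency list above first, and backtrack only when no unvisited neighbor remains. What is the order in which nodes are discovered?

Visit 7
7 → 17
17 → 11
11 → 16
16 → 5
5 → 6
6 → 8
8 → 9
9 → 12
12 → 2
2 → 4
4 → 14
4 → 0
0 → 1
12 → 15
15 → 3
12 → 10
10 → 13

7 17 11 16 5 6 8 9 12 2 4 14 0 1 15 3 10 13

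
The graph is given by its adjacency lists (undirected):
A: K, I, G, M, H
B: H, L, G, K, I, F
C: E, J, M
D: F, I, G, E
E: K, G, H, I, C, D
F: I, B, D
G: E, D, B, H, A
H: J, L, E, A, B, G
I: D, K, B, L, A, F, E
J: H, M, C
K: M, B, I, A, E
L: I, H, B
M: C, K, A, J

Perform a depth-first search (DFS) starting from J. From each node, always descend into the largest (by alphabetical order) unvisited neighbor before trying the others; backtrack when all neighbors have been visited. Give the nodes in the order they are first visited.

J M K I L H G E D F B C A

Visit J
J → M
M → K
K → I
I → L
L → H
H → G
G → E
E → D
D → F
F → B
E → C
G → A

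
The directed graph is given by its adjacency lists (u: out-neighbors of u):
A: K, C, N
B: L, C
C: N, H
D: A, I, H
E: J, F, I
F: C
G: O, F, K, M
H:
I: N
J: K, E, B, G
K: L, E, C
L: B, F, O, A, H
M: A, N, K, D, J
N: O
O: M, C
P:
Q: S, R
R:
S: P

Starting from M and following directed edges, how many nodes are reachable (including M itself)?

BFS from M visits: M, N, K, J, D, A, O, L, E, C, G, B, I, H, F
Reachable nodes: 15 of 19 total.

15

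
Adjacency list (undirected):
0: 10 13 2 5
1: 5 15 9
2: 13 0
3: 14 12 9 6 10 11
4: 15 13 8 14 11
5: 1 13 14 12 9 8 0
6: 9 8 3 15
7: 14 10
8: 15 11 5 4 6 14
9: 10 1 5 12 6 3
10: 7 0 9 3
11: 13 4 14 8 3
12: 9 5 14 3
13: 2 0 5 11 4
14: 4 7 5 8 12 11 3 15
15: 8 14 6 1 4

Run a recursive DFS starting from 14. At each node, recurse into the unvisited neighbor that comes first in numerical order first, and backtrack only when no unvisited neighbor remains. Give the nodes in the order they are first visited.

Visit 14
14 → 3
3 → 6
6 → 8
8 → 4
4 → 11
11 → 13
13 → 0
0 → 2
0 → 5
5 → 1
1 → 9
9 → 10
10 → 7
9 → 12
1 → 15

14 3 6 8 4 11 13 0 2 5 1 9 10 7 12 15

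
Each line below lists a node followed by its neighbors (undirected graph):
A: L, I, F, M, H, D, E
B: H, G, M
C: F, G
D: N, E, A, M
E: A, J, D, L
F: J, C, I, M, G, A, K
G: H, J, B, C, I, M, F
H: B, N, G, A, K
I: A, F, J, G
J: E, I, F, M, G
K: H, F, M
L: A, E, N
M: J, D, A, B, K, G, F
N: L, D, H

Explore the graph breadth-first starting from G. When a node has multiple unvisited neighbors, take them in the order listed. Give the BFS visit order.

G -> H -> J -> B -> C -> I -> M -> F -> N -> A -> K -> E -> D -> L

Visit G; enqueue H, J, B, C, I, M, F → queue [H, J, B, C, I, M, F]
Visit H; enqueue N, A, K → queue [J, B, C, I, M, F, N, A, K]
Visit J; enqueue E → queue [B, C, I, M, F, N, A, K, E]
Visit B → queue [C, I, M, F, N, A, K, E]
Visit C → queue [I, M, F, N, A, K, E]
Visit I → queue [M, F, N, A, K, E]
Visit M; enqueue D → queue [F, N, A, K, E, D]
Visit F → queue [N, A, K, E, D]
Visit N; enqueue L → queue [A, K, E, D, L]
Visit A → queue [K, E, D, L]
Visit K → queue [E, D, L]
Visit E → queue [D, L]
Visit D → queue [L]
Visit L → queue []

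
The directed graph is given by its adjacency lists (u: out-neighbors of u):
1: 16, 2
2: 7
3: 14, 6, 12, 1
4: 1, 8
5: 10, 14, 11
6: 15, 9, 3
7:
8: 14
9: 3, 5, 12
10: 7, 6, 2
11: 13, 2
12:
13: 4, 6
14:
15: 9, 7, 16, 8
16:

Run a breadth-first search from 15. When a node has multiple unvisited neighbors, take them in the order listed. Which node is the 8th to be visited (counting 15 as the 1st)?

Visit 15; enqueue 9, 7, 16, 8 → queue [9, 7, 16, 8]
Visit 9; enqueue 3, 5, 12 → queue [7, 16, 8, 3, 5, 12]
Visit 7 → queue [16, 8, 3, 5, 12]
Visit 16 → queue [8, 3, 5, 12]
Visit 8; enqueue 14 → queue [3, 5, 12, 14]
Visit 3; enqueue 6, 1 → queue [5, 12, 14, 6, 1]
Visit 5; enqueue 10, 11 → queue [12, 14, 6, 1, 10, 11]
Visit 12 → queue [14, 6, 1, 10, 11]
Visit 14 → queue [6, 1, 10, 11]
Visit 6 → queue [1, 10, 11]
Visit 1; enqueue 2 → queue [10, 11, 2]
Visit 10 → queue [11, 2]
Visit 11; enqueue 13 → queue [2, 13]
Visit 2 → queue [13]
Visit 13; enqueue 4 → queue [4]
Visit 4 → queue []

Visit order: 15, 9, 7, 16, 8, 3, 5, 12, 14, 6, 1, 10, 11, 2, 13, 4

12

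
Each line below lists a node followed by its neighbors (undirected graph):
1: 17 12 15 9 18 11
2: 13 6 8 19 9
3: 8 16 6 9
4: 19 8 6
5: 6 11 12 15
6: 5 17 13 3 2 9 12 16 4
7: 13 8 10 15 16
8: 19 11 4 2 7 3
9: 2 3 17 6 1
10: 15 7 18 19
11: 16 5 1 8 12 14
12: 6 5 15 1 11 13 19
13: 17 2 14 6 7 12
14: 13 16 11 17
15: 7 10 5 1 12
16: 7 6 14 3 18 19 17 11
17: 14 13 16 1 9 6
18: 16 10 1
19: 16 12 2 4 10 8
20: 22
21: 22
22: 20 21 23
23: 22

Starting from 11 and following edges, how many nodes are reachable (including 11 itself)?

BFS from 11 visits: 11, 1, 5, 8, 12, 14, 16, 9, 15, 17, 18, 6, 2, 3, 4, 7, 19, 13, 10
Reachable nodes: 19 of 23 total.

19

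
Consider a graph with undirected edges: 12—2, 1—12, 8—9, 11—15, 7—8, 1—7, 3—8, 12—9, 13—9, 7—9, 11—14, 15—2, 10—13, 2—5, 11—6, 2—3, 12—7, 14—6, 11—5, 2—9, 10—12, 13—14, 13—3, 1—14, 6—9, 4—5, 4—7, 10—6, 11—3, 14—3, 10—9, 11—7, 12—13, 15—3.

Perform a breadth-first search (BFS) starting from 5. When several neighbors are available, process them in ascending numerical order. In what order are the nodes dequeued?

Visit 5; enqueue 2, 4, 11 → queue [2, 4, 11]
Visit 2; enqueue 3, 9, 12, 15 → queue [4, 11, 3, 9, 12, 15]
Visit 4; enqueue 7 → queue [11, 3, 9, 12, 15, 7]
Visit 11; enqueue 6, 14 → queue [3, 9, 12, 15, 7, 6, 14]
Visit 3; enqueue 8, 13 → queue [9, 12, 15, 7, 6, 14, 8, 13]
Visit 9; enqueue 10 → queue [12, 15, 7, 6, 14, 8, 13, 10]
Visit 12; enqueue 1 → queue [15, 7, 6, 14, 8, 13, 10, 1]
Visit 15 → queue [7, 6, 14, 8, 13, 10, 1]
Visit 7 → queue [6, 14, 8, 13, 10, 1]
Visit 6 → queue [14, 8, 13, 10, 1]
Visit 14 → queue [8, 13, 10, 1]
Visit 8 → queue [13, 10, 1]
Visit 13 → queue [10, 1]
Visit 10 → queue [1]
Visit 1 → queue []

5 2 4 11 3 9 12 15 7 6 14 8 13 10 1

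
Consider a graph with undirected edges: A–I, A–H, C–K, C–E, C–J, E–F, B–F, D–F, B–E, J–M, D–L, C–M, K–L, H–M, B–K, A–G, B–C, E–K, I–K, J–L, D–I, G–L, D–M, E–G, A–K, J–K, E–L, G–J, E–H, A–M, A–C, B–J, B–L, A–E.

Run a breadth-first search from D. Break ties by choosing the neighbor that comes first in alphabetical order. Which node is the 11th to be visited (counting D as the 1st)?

J

Visit D; enqueue F, I, L, M → queue [F, I, L, M]
Visit F; enqueue B, E → queue [I, L, M, B, E]
Visit I; enqueue A, K → queue [L, M, B, E, A, K]
Visit L; enqueue G, J → queue [M, B, E, A, K, G, J]
Visit M; enqueue C, H → queue [B, E, A, K, G, J, C, H]
Visit B → queue [E, A, K, G, J, C, H]
Visit E → queue [A, K, G, J, C, H]
Visit A → queue [K, G, J, C, H]
Visit K → queue [G, J, C, H]
Visit G → queue [J, C, H]
Visit J → queue [C, H]
Visit C → queue [H]
Visit H → queue []

Visit order: D, F, I, L, M, B, E, A, K, G, J, C, H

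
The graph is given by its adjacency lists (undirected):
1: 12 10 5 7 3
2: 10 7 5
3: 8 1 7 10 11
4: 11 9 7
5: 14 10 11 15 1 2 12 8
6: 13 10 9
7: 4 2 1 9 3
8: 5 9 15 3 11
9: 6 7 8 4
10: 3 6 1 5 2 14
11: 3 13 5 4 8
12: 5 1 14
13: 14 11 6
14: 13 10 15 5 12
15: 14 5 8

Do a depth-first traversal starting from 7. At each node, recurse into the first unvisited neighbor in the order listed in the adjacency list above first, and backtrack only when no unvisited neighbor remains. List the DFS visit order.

7 4 11 3 8 5 14 13 6 10 1 12 2 9 15

Visit 7
7 → 4
4 → 11
11 → 3
3 → 8
8 → 5
5 → 14
14 → 13
13 → 6
6 → 10
10 → 1
1 → 12
10 → 2
6 → 9
14 → 15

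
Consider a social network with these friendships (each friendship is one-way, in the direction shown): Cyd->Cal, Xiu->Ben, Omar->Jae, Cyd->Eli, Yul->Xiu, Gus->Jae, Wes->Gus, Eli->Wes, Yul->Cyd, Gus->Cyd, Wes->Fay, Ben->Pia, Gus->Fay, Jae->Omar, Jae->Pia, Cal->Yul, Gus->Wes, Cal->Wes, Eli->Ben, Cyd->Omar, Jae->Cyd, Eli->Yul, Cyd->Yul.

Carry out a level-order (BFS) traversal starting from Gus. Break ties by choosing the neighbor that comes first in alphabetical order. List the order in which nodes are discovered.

Visit Gus; enqueue Cyd, Fay, Jae, Wes → queue [Cyd, Fay, Jae, Wes]
Visit Cyd; enqueue Cal, Eli, Omar, Yul → queue [Fay, Jae, Wes, Cal, Eli, Omar, Yul]
Visit Fay → queue [Jae, Wes, Cal, Eli, Omar, Yul]
Visit Jae; enqueue Pia → queue [Wes, Cal, Eli, Omar, Yul, Pia]
Visit Wes → queue [Cal, Eli, Omar, Yul, Pia]
Visit Cal → queue [Eli, Omar, Yul, Pia]
Visit Eli; enqueue Ben → queue [Omar, Yul, Pia, Ben]
Visit Omar → queue [Yul, Pia, Ben]
Visit Yul; enqueue Xiu → queue [Pia, Ben, Xiu]
Visit Pia → queue [Ben, Xiu]
Visit Ben → queue [Xiu]
Visit Xiu → queue []

Gus Cyd Fay Jae Wes Cal Eli Omar Yul Pia Ben Xiu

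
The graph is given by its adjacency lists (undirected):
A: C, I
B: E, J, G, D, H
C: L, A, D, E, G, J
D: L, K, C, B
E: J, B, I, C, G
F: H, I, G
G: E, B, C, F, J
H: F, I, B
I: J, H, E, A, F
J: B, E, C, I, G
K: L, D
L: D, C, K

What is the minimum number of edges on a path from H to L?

3

Level 0: H
Level 1: B, F, I
Level 2: A, D, E, G, J
Level 3: C, K, L
L first appears at level 3.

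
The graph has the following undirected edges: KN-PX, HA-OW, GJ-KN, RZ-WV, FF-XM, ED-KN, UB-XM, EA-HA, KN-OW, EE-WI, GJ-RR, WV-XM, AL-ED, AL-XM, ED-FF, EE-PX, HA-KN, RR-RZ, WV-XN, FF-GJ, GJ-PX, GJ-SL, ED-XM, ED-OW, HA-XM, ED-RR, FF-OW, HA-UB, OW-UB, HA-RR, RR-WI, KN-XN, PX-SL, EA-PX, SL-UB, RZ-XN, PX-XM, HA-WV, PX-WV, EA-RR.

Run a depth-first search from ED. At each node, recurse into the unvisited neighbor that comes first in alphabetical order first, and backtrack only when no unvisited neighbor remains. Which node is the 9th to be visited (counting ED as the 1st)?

PX

Visit ED
ED → AL
AL → XM
XM → FF
FF → GJ
GJ → KN
KN → HA
HA → EA
EA → PX
PX → EE
EE → WI
WI → RR
RR → RZ
RZ → WV
WV → XN
PX → SL
SL → UB
UB → OW

Visit order: ED, AL, XM, FF, GJ, KN, HA, EA, PX, EE, WI, RR, RZ, WV, XN, SL, UB, OW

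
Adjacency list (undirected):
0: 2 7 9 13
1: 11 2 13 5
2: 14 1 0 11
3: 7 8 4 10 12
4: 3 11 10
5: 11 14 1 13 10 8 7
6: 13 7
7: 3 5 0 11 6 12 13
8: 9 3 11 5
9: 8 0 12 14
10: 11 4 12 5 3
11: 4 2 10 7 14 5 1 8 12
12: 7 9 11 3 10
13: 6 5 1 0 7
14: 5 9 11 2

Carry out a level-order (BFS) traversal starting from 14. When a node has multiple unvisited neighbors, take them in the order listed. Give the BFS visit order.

Visit 14; enqueue 5, 9, 11, 2 → queue [5, 9, 11, 2]
Visit 5; enqueue 1, 13, 10, 8, 7 → queue [9, 11, 2, 1, 13, 10, 8, 7]
Visit 9; enqueue 0, 12 → queue [11, 2, 1, 13, 10, 8, 7, 0, 12]
Visit 11; enqueue 4 → queue [2, 1, 13, 10, 8, 7, 0, 12, 4]
Visit 2 → queue [1, 13, 10, 8, 7, 0, 12, 4]
Visit 1 → queue [13, 10, 8, 7, 0, 12, 4]
Visit 13; enqueue 6 → queue [10, 8, 7, 0, 12, 4, 6]
Visit 10; enqueue 3 → queue [8, 7, 0, 12, 4, 6, 3]
Visit 8 → queue [7, 0, 12, 4, 6, 3]
Visit 7 → queue [0, 12, 4, 6, 3]
Visit 0 → queue [12, 4, 6, 3]
Visit 12 → queue [4, 6, 3]
Visit 4 → queue [6, 3]
Visit 6 → queue [3]
Visit 3 → queue []

14, 5, 9, 11, 2, 1, 13, 10, 8, 7, 0, 12, 4, 6, 3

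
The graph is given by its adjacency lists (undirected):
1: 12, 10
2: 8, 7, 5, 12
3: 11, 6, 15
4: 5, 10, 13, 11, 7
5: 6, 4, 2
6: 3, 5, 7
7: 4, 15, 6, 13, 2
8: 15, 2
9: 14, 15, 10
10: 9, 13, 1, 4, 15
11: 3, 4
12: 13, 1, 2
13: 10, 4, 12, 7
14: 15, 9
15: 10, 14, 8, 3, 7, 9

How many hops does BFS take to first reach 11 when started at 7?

2

Level 0: 7
Level 1: 2, 4, 6, 13, 15
Level 2: 3, 5, 8, 9, 10, 11, 12, 14
Level 3: 1
11 first appears at level 2.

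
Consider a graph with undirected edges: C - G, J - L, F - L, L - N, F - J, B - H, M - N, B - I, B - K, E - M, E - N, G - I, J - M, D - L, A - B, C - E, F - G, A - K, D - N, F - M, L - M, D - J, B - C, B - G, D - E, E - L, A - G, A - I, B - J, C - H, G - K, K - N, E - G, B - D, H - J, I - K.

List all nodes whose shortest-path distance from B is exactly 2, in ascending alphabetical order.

Level 0: B
Level 1: A, C, D, G, H, I, J, K
Level 2: E, F, L, M, N

E, F, L, M, N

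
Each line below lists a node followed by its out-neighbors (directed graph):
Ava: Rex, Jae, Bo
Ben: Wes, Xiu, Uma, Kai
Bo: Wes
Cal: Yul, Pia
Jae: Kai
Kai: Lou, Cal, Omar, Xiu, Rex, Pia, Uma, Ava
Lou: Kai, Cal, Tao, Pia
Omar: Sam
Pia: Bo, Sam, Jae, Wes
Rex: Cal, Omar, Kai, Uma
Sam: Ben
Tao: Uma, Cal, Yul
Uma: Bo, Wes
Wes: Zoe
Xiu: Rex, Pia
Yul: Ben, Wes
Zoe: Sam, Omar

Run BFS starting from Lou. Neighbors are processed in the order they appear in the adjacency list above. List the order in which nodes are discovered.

Lou Kai Cal Tao Pia Omar Xiu Rex Uma Ava Yul Bo Sam Jae Wes Ben Zoe

Visit Lou; enqueue Kai, Cal, Tao, Pia → queue [Kai, Cal, Tao, Pia]
Visit Kai; enqueue Omar, Xiu, Rex, Uma, Ava → queue [Cal, Tao, Pia, Omar, Xiu, Rex, Uma, Ava]
Visit Cal; enqueue Yul → queue [Tao, Pia, Omar, Xiu, Rex, Uma, Ava, Yul]
Visit Tao → queue [Pia, Omar, Xiu, Rex, Uma, Ava, Yul]
Visit Pia; enqueue Bo, Sam, Jae, Wes → queue [Omar, Xiu, Rex, Uma, Ava, Yul, Bo, Sam, Jae, Wes]
Visit Omar → queue [Xiu, Rex, Uma, Ava, Yul, Bo, Sam, Jae, Wes]
Visit Xiu → queue [Rex, Uma, Ava, Yul, Bo, Sam, Jae, Wes]
Visit Rex → queue [Uma, Ava, Yul, Bo, Sam, Jae, Wes]
Visit Uma → queue [Ava, Yul, Bo, Sam, Jae, Wes]
Visit Ava → queue [Yul, Bo, Sam, Jae, Wes]
Visit Yul; enqueue Ben → queue [Bo, Sam, Jae, Wes, Ben]
Visit Bo → queue [Sam, Jae, Wes, Ben]
Visit Sam → queue [Jae, Wes, Ben]
Visit Jae → queue [Wes, Ben]
Visit Wes; enqueue Zoe → queue [Ben, Zoe]
Visit Ben → queue [Zoe]
Visit Zoe → queue []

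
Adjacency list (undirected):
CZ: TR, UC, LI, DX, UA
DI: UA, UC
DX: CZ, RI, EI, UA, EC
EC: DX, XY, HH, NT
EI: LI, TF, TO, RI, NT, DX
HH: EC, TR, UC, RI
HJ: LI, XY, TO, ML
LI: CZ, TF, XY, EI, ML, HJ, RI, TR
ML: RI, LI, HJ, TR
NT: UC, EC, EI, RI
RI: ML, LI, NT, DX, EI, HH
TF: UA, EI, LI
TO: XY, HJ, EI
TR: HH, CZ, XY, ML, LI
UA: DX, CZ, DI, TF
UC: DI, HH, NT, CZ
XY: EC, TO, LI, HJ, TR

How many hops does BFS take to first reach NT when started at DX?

Level 0: DX
Level 1: CZ, EC, EI, RI, UA
Level 2: DI, HH, LI, ML, NT, TF, TO, TR, UC, XY
Level 3: HJ
NT first appears at level 2.

2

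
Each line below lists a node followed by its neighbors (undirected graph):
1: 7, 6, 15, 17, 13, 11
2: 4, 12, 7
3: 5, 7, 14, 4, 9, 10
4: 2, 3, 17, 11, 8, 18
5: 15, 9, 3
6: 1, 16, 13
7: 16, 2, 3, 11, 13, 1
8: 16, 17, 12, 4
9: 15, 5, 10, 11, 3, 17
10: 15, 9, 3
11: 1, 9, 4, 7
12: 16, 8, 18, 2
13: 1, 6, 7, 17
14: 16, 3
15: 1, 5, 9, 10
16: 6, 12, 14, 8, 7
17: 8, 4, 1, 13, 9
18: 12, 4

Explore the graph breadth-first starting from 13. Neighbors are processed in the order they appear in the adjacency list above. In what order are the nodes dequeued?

13, 1, 6, 7, 17, 15, 11, 16, 2, 3, 8, 4, 9, 5, 10, 12, 14, 18

Visit 13; enqueue 1, 6, 7, 17 → queue [1, 6, 7, 17]
Visit 1; enqueue 15, 11 → queue [6, 7, 17, 15, 11]
Visit 6; enqueue 16 → queue [7, 17, 15, 11, 16]
Visit 7; enqueue 2, 3 → queue [17, 15, 11, 16, 2, 3]
Visit 17; enqueue 8, 4, 9 → queue [15, 11, 16, 2, 3, 8, 4, 9]
Visit 15; enqueue 5, 10 → queue [11, 16, 2, 3, 8, 4, 9, 5, 10]
Visit 11 → queue [16, 2, 3, 8, 4, 9, 5, 10]
Visit 16; enqueue 12, 14 → queue [2, 3, 8, 4, 9, 5, 10, 12, 14]
Visit 2 → queue [3, 8, 4, 9, 5, 10, 12, 14]
Visit 3 → queue [8, 4, 9, 5, 10, 12, 14]
Visit 8 → queue [4, 9, 5, 10, 12, 14]
Visit 4; enqueue 18 → queue [9, 5, 10, 12, 14, 18]
Visit 9 → queue [5, 10, 12, 14, 18]
Visit 5 → queue [10, 12, 14, 18]
Visit 10 → queue [12, 14, 18]
Visit 12 → queue [14, 18]
Visit 14 → queue [18]
Visit 18 → queue []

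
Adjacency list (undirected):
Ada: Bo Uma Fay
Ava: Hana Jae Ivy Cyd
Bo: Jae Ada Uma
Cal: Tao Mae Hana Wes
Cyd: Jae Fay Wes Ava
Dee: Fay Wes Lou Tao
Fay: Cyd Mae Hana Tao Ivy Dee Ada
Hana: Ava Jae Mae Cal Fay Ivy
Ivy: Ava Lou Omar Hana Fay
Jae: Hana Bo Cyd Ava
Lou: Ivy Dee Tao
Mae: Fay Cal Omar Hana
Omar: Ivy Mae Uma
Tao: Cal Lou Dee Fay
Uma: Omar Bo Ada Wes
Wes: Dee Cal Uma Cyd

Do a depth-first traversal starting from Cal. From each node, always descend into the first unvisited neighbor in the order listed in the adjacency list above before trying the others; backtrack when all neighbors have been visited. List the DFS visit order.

Visit Cal
Cal → Tao
Tao → Lou
Lou → Ivy
Ivy → Ava
Ava → Hana
Hana → Jae
Jae → Bo
Bo → Ada
Ada → Uma
Uma → Omar
Omar → Mae
Mae → Fay
Fay → Cyd
Cyd → Wes
Wes → Dee

Cal → Tao → Lou → Ivy → Ava → Hana → Jae → Bo → Ada → Uma → Omar → Mae → Fay → Cyd → Wes → Dee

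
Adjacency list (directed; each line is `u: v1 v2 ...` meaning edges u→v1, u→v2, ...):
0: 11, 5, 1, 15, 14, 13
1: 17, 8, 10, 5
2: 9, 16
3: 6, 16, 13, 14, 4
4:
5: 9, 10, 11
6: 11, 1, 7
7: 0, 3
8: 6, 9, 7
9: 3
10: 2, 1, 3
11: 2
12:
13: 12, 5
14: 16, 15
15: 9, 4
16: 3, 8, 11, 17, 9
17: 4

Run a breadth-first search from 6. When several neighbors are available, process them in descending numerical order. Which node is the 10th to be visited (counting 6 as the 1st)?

8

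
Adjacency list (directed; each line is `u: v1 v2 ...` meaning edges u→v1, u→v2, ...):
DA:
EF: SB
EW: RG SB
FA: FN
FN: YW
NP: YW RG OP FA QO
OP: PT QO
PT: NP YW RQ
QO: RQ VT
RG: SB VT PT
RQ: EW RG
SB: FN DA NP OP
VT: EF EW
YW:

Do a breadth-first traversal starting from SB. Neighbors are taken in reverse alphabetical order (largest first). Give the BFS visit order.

Visit SB; enqueue OP, NP, FN, DA → queue [OP, NP, FN, DA]
Visit OP; enqueue QO, PT → queue [NP, FN, DA, QO, PT]
Visit NP; enqueue YW, RG, FA → queue [FN, DA, QO, PT, YW, RG, FA]
Visit FN → queue [DA, QO, PT, YW, RG, FA]
Visit DA → queue [QO, PT, YW, RG, FA]
Visit QO; enqueue VT, RQ → queue [PT, YW, RG, FA, VT, RQ]
Visit PT → queue [YW, RG, FA, VT, RQ]
Visit YW → queue [RG, FA, VT, RQ]
Visit RG → queue [FA, VT, RQ]
Visit FA → queue [VT, RQ]
Visit VT; enqueue EW, EF → queue [RQ, EW, EF]
Visit RQ → queue [EW, EF]
Visit EW → queue [EF]
Visit EF → queue []

SB → OP → NP → FN → DA → QO → PT → YW → RG → FA → VT → RQ → EW → EF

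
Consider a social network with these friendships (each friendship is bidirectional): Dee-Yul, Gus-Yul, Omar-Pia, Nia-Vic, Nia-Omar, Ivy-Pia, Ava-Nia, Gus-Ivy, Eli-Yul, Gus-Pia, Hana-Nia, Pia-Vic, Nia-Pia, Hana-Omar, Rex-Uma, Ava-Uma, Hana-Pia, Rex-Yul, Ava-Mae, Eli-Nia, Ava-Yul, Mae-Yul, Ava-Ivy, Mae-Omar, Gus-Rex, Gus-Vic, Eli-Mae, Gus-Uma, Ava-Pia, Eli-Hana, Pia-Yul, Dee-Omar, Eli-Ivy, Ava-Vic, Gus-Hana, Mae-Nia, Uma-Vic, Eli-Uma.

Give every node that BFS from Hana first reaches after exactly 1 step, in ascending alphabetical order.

Level 0: Hana
Level 1: Eli, Gus, Nia, Omar, Pia
Level 2: Ava, Dee, Ivy, Mae, Rex, Uma, Vic, Yul

Eli, Gus, Nia, Omar, Pia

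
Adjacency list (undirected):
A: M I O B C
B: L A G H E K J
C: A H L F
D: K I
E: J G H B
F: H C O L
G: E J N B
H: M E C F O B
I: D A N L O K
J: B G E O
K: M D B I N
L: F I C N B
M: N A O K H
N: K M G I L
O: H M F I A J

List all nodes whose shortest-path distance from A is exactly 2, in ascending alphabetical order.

D, E, F, G, H, J, K, L, N

Level 0: A
Level 1: B, C, I, M, O
Level 2: D, E, F, G, H, J, K, L, N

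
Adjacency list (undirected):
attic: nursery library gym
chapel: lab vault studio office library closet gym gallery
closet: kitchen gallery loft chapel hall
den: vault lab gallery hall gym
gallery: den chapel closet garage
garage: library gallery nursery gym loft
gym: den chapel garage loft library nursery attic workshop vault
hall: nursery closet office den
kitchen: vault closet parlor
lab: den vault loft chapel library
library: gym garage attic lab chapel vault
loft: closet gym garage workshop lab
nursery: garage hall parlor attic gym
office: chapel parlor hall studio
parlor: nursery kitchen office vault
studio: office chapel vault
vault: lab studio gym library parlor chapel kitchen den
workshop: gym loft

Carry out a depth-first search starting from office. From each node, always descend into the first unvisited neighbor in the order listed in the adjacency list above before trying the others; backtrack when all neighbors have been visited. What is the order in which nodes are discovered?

office chapel lab den vault studio gym garage library attic nursery hall closet kitchen parlor gallery loft workshop

Visit office
office → chapel
chapel → lab
lab → den
den → vault
vault → studio
vault → gym
gym → garage
garage → library
library → attic
attic → nursery
nursery → hall
hall → closet
closet → kitchen
kitchen → parlor
closet → gallery
closet → loft
loft → workshop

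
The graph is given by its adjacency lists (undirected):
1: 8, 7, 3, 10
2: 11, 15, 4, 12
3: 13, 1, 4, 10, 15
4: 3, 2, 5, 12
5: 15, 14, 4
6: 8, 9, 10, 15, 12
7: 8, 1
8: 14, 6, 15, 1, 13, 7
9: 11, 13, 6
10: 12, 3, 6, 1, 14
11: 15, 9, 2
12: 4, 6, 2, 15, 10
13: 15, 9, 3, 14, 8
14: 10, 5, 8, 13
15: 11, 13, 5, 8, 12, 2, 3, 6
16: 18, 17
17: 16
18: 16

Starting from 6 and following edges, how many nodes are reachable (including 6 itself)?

BFS from 6 visits: 6, 15, 12, 10, 9, 8, 13, 11, 5, 3, 2, 4, 14, 1, 7
Reachable nodes: 15 of 18 total.

15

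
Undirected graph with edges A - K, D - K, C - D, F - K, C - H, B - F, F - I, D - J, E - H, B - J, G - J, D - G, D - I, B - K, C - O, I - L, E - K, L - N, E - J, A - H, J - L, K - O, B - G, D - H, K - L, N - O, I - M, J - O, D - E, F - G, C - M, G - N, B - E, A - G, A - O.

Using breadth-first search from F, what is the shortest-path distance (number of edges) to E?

2

Level 0: F
Level 1: B, G, I, K
Level 2: A, D, E, J, L, M, N, O
Level 3: C, H
E first appears at level 2.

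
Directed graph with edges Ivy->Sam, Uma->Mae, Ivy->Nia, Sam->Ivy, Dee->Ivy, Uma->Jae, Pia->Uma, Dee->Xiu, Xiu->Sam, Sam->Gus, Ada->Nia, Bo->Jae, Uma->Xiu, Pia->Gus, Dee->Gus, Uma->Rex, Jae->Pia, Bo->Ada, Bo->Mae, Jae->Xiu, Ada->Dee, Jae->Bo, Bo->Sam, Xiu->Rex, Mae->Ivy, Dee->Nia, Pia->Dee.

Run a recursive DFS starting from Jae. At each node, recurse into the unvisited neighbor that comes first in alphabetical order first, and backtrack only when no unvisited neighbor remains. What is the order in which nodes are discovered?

Jae -> Bo -> Ada -> Dee -> Gus -> Ivy -> Nia -> Sam -> Xiu -> Rex -> Mae -> Pia -> Uma

Visit Jae
Jae → Bo
Bo → Ada
Ada → Dee
Dee → Gus
Dee → Ivy
Ivy → Nia
Ivy → Sam
Dee → Xiu
Xiu → Rex
Bo → Mae
Jae → Pia
Pia → Uma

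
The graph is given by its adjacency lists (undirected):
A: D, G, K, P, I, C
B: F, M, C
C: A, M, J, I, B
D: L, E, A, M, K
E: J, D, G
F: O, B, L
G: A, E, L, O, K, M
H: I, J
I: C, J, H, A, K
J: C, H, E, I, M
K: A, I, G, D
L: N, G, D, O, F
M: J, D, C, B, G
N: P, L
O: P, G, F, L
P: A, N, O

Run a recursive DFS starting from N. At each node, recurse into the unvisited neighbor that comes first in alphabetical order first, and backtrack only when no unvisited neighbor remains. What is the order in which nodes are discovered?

Visit N
N → L
L → D
D → A
A → C
C → B
B → F
F → O
O → G
G → E
E → J
J → H
H → I
I → K
J → M
O → P

N -> L -> D -> A -> C -> B -> F -> O -> G -> E -> J -> H -> I -> K -> M -> P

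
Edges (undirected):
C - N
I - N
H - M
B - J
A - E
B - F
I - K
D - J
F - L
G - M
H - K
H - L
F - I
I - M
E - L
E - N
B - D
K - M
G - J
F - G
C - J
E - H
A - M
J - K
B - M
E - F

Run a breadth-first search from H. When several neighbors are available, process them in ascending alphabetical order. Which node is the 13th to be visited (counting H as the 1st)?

C

Visit H; enqueue E, K, L, M → queue [E, K, L, M]
Visit E; enqueue A, F, N → queue [K, L, M, A, F, N]
Visit K; enqueue I, J → queue [L, M, A, F, N, I, J]
Visit L → queue [M, A, F, N, I, J]
Visit M; enqueue B, G → queue [A, F, N, I, J, B, G]
Visit A → queue [F, N, I, J, B, G]
Visit F → queue [N, I, J, B, G]
Visit N; enqueue C → queue [I, J, B, G, C]
Visit I → queue [J, B, G, C]
Visit J; enqueue D → queue [B, G, C, D]
Visit B → queue [G, C, D]
Visit G → queue [C, D]
Visit C → queue [D]
Visit D → queue []

Visit order: H, E, K, L, M, A, F, N, I, J, B, G, C, D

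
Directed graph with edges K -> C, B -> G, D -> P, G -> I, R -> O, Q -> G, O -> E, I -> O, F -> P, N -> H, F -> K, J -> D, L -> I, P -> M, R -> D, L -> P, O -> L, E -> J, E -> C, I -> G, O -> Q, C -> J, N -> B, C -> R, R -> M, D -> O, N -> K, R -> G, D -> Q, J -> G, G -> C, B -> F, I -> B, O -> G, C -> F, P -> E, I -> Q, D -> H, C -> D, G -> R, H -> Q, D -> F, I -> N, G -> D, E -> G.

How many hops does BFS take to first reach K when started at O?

4

Level 0: O
Level 1: E, G, L, Q
Level 2: C, D, I, J, P, R
Level 3: B, F, H, M, N
Level 4: K
K first appears at level 4.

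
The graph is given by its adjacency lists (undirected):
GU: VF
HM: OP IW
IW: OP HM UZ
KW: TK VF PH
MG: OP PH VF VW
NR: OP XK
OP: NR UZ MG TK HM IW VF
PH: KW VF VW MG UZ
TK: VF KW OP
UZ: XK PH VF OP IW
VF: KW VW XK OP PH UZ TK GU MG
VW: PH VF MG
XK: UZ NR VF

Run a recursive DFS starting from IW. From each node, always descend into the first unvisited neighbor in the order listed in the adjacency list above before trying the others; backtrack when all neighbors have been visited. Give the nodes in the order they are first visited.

IW, OP, NR, XK, UZ, PH, KW, TK, VF, VW, MG, GU, HM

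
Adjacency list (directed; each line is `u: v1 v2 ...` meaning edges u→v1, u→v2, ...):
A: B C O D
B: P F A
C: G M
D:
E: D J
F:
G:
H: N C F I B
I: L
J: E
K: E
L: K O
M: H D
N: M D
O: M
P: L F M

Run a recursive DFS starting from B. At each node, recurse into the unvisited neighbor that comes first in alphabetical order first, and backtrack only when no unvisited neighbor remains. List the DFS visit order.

Visit B
B → A
A → C
C → G
C → M
M → D
M → H
H → F
H → I
I → L
L → K
K → E
E → J
L → O
H → N
B → P

B -> A -> C -> G -> M -> D -> H -> F -> I -> L -> K -> E -> J -> O -> N -> P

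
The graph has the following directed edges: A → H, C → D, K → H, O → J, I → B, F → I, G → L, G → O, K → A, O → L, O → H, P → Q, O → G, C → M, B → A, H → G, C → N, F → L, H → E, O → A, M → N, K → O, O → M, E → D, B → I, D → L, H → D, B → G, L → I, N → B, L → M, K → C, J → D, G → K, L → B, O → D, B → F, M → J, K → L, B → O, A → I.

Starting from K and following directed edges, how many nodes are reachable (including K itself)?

15

BFS from K visits: K, O, L, H, C, A, M, J, G, D, I, B, E, N, F
Reachable nodes: 15 of 17 total.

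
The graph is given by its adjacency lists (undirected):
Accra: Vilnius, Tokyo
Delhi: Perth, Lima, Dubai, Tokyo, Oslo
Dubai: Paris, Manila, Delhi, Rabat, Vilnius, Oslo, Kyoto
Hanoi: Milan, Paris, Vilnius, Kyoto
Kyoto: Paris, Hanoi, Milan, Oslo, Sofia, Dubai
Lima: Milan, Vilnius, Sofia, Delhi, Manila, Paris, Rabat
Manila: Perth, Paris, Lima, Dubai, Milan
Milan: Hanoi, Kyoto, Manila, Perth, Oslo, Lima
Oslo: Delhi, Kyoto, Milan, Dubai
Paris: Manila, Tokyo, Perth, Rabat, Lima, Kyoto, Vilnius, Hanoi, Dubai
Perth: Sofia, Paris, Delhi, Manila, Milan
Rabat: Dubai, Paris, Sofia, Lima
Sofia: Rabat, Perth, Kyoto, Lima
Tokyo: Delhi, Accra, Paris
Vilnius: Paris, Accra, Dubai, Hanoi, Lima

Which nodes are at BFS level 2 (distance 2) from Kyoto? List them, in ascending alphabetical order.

Delhi, Lima, Manila, Perth, Rabat, Tokyo, Vilnius

Level 0: Kyoto
Level 1: Dubai, Hanoi, Milan, Oslo, Paris, Sofia
Level 2: Delhi, Lima, Manila, Perth, Rabat, Tokyo, Vilnius
Level 3: Accra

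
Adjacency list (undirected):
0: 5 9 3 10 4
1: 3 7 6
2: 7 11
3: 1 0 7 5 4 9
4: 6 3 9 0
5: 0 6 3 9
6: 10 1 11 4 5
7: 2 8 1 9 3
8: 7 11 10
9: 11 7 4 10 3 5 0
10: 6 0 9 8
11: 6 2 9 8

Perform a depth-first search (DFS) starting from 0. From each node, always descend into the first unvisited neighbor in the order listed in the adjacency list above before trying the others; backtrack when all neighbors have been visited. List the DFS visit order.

0, 5, 6, 10, 9, 11, 2, 7, 8, 1, 3, 4

Visit 0
0 → 5
5 → 6
6 → 10
10 → 9
9 → 11
11 → 2
2 → 7
7 → 8
7 → 1
1 → 3
3 → 4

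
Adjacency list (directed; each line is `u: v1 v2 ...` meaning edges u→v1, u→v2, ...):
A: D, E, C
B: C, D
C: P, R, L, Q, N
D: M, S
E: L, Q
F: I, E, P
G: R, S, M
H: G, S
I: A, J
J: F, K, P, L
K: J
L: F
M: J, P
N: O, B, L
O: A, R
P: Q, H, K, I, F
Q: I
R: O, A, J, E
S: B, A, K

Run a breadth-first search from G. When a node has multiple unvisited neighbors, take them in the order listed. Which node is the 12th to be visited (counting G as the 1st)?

Visit G; enqueue R, S, M → queue [R, S, M]
Visit R; enqueue O, A, J, E → queue [S, M, O, A, J, E]
Visit S; enqueue B, K → queue [M, O, A, J, E, B, K]
Visit M; enqueue P → queue [O, A, J, E, B, K, P]
Visit O → queue [A, J, E, B, K, P]
Visit A; enqueue D, C → queue [J, E, B, K, P, D, C]
Visit J; enqueue F, L → queue [E, B, K, P, D, C, F, L]
Visit E; enqueue Q → queue [B, K, P, D, C, F, L, Q]
Visit B → queue [K, P, D, C, F, L, Q]
Visit K → queue [P, D, C, F, L, Q]
Visit P; enqueue H, I → queue [D, C, F, L, Q, H, I]
Visit D → queue [C, F, L, Q, H, I]
Visit C; enqueue N → queue [F, L, Q, H, I, N]
Visit F → queue [L, Q, H, I, N]
Visit L → queue [Q, H, I, N]
Visit Q → queue [H, I, N]
Visit H → queue [I, N]
Visit I → queue [N]
Visit N → queue []

Visit order: G, R, S, M, O, A, J, E, B, K, P, D, C, F, L, Q, H, I, N

D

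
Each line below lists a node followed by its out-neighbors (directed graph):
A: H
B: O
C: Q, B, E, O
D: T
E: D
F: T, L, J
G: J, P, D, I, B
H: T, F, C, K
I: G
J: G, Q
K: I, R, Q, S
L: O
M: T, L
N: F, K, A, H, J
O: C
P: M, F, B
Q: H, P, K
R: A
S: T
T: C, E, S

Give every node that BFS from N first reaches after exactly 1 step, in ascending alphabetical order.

Level 0: N
Level 1: A, F, H, J, K
Level 2: C, G, I, L, Q, R, S, T
Level 3: B, D, E, O, P
Level 4: M

A, F, H, J, K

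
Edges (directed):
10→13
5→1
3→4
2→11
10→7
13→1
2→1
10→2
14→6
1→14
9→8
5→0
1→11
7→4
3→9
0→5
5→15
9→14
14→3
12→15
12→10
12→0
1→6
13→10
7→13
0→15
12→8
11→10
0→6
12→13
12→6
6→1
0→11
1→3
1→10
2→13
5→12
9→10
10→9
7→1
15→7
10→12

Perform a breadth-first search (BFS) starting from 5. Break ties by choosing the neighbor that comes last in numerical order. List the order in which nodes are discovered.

5 → 15 → 12 → 1 → 0 → 7 → 13 → 10 → 8 → 6 → 14 → 11 → 3 → 4 → 9 → 2

Visit 5; enqueue 15, 12, 1, 0 → queue [15, 12, 1, 0]
Visit 15; enqueue 7 → queue [12, 1, 0, 7]
Visit 12; enqueue 13, 10, 8, 6 → queue [1, 0, 7, 13, 10, 8, 6]
Visit 1; enqueue 14, 11, 3 → queue [0, 7, 13, 10, 8, 6, 14, 11, 3]
Visit 0 → queue [7, 13, 10, 8, 6, 14, 11, 3]
Visit 7; enqueue 4 → queue [13, 10, 8, 6, 14, 11, 3, 4]
Visit 13 → queue [10, 8, 6, 14, 11, 3, 4]
Visit 10; enqueue 9, 2 → queue [8, 6, 14, 11, 3, 4, 9, 2]
Visit 8 → queue [6, 14, 11, 3, 4, 9, 2]
Visit 6 → queue [14, 11, 3, 4, 9, 2]
Visit 14 → queue [11, 3, 4, 9, 2]
Visit 11 → queue [3, 4, 9, 2]
Visit 3 → queue [4, 9, 2]
Visit 4 → queue [9, 2]
Visit 9 → queue [2]
Visit 2 → queue []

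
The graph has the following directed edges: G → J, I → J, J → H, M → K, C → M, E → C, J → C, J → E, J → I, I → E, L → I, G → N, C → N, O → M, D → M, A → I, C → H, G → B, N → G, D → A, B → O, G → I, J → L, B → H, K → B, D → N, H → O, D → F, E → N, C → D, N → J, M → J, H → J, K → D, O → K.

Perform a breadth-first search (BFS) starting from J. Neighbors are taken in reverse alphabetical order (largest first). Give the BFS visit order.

Visit J; enqueue L, I, H, E, C → queue [L, I, H, E, C]
Visit L → queue [I, H, E, C]
Visit I → queue [H, E, C]
Visit H; enqueue O → queue [E, C, O]
Visit E; enqueue N → queue [C, O, N]
Visit C; enqueue M, D → queue [O, N, M, D]
Visit O; enqueue K → queue [N, M, D, K]
Visit N; enqueue G → queue [M, D, K, G]
Visit M → queue [D, K, G]
Visit D; enqueue F, A → queue [K, G, F, A]
Visit K; enqueue B → queue [G, F, A, B]
Visit G → queue [F, A, B]
Visit F → queue [A, B]
Visit A → queue [B]
Visit B → queue []

J L I H E C O N M D K G F A B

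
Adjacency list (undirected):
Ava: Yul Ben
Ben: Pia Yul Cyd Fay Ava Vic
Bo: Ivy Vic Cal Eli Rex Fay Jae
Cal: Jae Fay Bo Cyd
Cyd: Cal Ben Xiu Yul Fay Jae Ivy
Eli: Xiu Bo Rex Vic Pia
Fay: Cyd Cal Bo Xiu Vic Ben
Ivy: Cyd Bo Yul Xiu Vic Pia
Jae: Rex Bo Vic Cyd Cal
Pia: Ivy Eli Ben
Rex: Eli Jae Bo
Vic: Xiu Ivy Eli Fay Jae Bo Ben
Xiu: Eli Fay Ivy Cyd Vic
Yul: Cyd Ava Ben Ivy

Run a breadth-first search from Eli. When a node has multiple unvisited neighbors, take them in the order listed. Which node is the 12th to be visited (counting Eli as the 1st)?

Ben

Visit Eli; enqueue Xiu, Bo, Rex, Vic, Pia → queue [Xiu, Bo, Rex, Vic, Pia]
Visit Xiu; enqueue Fay, Ivy, Cyd → queue [Bo, Rex, Vic, Pia, Fay, Ivy, Cyd]
Visit Bo; enqueue Cal, Jae → queue [Rex, Vic, Pia, Fay, Ivy, Cyd, Cal, Jae]
Visit Rex → queue [Vic, Pia, Fay, Ivy, Cyd, Cal, Jae]
Visit Vic; enqueue Ben → queue [Pia, Fay, Ivy, Cyd, Cal, Jae, Ben]
Visit Pia → queue [Fay, Ivy, Cyd, Cal, Jae, Ben]
Visit Fay → queue [Ivy, Cyd, Cal, Jae, Ben]
Visit Ivy; enqueue Yul → queue [Cyd, Cal, Jae, Ben, Yul]
Visit Cyd → queue [Cal, Jae, Ben, Yul]
Visit Cal → queue [Jae, Ben, Yul]
Visit Jae → queue [Ben, Yul]
Visit Ben; enqueue Ava → queue [Yul, Ava]
Visit Yul → queue [Ava]
Visit Ava → queue []

Visit order: Eli, Xiu, Bo, Rex, Vic, Pia, Fay, Ivy, Cyd, Cal, Jae, Ben, Yul, Ava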